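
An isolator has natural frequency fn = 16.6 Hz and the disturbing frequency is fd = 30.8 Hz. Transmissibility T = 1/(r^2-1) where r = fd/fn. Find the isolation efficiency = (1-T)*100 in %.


r = 30.8 / 16.6 = 1.85542
r^2 - 1 = 1.85542^2 - 1 = 2.44258
T = 1/2.44258 = 0.409403
Efficiency = (1 - 0.409403)*100 = 59.06 %


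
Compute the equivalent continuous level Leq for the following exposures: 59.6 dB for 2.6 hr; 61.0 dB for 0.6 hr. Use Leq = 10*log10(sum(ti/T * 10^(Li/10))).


T_total = 2.6 + 0.6 = 3.2 hr
(2.6/3.2) * 10^(59.6/10) = 741009
(0.6/3.2) * 10^(61.0/10) = 236049
Sum = 741009 + 236049 = 977058
Leq = 10*log10(977058) = 59.899 dB


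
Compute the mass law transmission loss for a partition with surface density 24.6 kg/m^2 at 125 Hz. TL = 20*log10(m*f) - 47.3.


m * f = 24.6 * 125 = 3075
20*log10(3075) = 69.7569 dB
TL = 69.7569 - 47.3 = 22.457 dB


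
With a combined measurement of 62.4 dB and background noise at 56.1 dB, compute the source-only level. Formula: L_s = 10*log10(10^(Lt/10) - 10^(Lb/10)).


10^(62.4/10) = 1.7378e+06
10^(56.1/10) = 407380
Difference = 1.7378e+06 - 407380 = 1.33042e+06
L_source = 10*log10(1.33042e+06) = 61.24 dB


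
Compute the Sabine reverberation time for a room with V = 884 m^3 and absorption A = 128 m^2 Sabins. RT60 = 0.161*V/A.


RT60 = 0.161 * 884 / 128 = 1.1119 s


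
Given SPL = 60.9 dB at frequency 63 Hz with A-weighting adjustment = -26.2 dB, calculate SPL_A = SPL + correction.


A-weighting table: 63 Hz -> -26.2 dB correction
SPL_A = SPL + correction = 60.9 + (-26.2) = 34.7 dBA


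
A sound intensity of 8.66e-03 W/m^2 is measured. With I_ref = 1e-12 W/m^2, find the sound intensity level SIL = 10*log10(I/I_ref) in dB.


I / I_ref = 8.66e-03 / 1e-12 = 8.66e+09
SIL = 10 * log10(8.66e+09) = 99.375 dB


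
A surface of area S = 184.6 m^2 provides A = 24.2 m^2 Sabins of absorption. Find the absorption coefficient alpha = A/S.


Absorption coefficient = absorbed power / incident power
alpha = A / S = 24.2 / 184.6 = 0.13109


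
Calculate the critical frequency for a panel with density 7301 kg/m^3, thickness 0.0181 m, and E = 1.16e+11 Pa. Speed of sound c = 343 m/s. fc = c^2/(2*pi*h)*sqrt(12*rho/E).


12*rho/E = 12*7301/1.16e+11 = 7.55276e-07
sqrt(12*rho/E) = sqrt(7.55276e-07) = 0.000869066
c^2/(2*pi*h) = 343^2/(2*pi*0.0181) = 1.0345e+06
fc = 1.0345e+06 * 0.000869066 = 899.05 Hz


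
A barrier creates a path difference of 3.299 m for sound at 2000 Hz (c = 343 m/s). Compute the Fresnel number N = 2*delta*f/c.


N = 2*delta*f/c = 2*delta/lambda, where lambda = c/f
lambda = 343 / 2000 = 0.1715 m
N = 2 * 3.299 / 0.1715 = 38.472


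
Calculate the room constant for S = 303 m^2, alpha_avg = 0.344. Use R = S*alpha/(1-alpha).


R = 303 * 0.344 / (1 - 0.344) = 158.89 m^2


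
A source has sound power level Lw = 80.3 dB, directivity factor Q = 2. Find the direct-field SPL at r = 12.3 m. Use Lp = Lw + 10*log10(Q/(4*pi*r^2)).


4*pi*r^2 = 4*pi*12.3^2 = 1901.17 m^2
Q / (4*pi*r^2) = 2 / 1901.17 = 0.00105198
Lp = 80.3 + 10*log10(0.00105198) = 50.52 dB


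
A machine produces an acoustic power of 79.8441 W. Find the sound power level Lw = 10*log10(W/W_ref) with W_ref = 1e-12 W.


W / W_ref = 79.8441 / 1e-12 = 7.98441e+13
Lw = 10 * log10(7.98441e+13) = 139.02 dB


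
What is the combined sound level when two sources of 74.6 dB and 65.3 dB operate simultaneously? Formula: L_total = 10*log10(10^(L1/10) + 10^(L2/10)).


10^(74.6/10) = 2.88403e+07
10^(65.3/10) = 3.38844e+06
Sum = 2.88403e+07 + 3.38844e+06 = 3.22287e+07
L_total = 10*log10(3.22287e+07) = 75.082 dB


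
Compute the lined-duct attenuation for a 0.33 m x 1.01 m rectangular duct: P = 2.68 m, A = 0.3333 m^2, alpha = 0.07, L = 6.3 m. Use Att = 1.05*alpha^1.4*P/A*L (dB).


alpha^1.4 = 0.07^1.4 = 0.0241622
Attenuation rate = 1.05 * alpha^1.4 * P / A
= 1.05 * 0.0241622 * 2.68 / 0.3333 = 0.203998 dB/m
Total Att = 0.203998 * 6.3 = 1.2852 dB


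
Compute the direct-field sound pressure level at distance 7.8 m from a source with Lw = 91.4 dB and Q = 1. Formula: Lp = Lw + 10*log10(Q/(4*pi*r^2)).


4*pi*r^2 = 4*pi*7.8^2 = 764.538 m^2
Q / (4*pi*r^2) = 1 / 764.538 = 0.00130798
Lp = 91.4 + 10*log10(0.00130798) = 62.566 dB


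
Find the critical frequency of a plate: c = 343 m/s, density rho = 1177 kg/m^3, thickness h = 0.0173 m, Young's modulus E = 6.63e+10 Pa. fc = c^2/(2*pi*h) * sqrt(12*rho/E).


12*rho/E = 12*1177/6.63e+10 = 2.13032e-07
sqrt(12*rho/E) = sqrt(2.13032e-07) = 0.000461554
c^2/(2*pi*h) = 343^2/(2*pi*0.0173) = 1.08234e+06
fc = 1.08234e+06 * 0.000461554 = 499.56 Hz


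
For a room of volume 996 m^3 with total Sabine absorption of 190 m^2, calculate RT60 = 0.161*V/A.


RT60 = 0.161 * 996 / 190 = 0.84398 s


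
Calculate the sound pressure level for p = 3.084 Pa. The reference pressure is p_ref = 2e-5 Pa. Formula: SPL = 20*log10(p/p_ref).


p / p_ref = 3.084 / 2e-5 = 154200
SPL = 20 * log10(154200) = 103.76 dB


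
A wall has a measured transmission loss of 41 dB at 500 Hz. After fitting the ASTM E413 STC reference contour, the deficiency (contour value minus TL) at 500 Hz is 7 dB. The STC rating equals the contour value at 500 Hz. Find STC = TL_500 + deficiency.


By ASTM E413, STC = value of the fitted reference contour at 500 Hz.
Contour value at 500 Hz = TL_500 + deficiency = 41 + 7 = 48
STC = 48


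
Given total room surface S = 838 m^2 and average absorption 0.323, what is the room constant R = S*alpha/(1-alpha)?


R = 838 * 0.323 / (1 - 0.323) = 399.81 m^2


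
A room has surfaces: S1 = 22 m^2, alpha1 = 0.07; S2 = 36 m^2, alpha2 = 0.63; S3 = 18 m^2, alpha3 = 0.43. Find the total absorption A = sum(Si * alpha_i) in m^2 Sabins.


22 * 0.07 = 1.54
36 * 0.63 = 22.68
18 * 0.43 = 7.74
A_total = 1.54 + 22.68 + 7.74 = 31.96 m^2


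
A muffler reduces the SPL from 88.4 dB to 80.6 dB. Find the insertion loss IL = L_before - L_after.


Insertion loss = SPL without muffler - SPL with muffler
IL = 88.4 - 80.6 = 7.8 dB


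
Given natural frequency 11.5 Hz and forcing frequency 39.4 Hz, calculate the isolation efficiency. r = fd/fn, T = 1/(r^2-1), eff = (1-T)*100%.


r = 39.4 / 11.5 = 3.42609
r^2 - 1 = 3.42609^2 - 1 = 10.7381
T = 1/10.7381 = 0.0931263
Efficiency = (1 - 0.0931263)*100 = 90.687 %


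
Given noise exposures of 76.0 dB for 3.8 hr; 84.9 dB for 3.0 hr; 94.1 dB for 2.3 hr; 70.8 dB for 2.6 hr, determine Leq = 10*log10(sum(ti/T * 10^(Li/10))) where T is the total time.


T_total = 3.8 + 3.0 + 2.3 + 2.6 = 11.7 hr
(3.8/11.7) * 10^(76.0/10) = 1.293e+07
(3.0/11.7) * 10^(84.9/10) = 7.92383e+07
(2.3/11.7) * 10^(94.1/10) = 5.05291e+08
(2.6/11.7) * 10^(70.8/10) = 2.6717e+06
Sum = 1.293e+07 + 7.92383e+07 + 5.05291e+08 + 2.6717e+06 = 6.00131e+08
Leq = 10*log10(6.00131e+08) = 87.782 dB


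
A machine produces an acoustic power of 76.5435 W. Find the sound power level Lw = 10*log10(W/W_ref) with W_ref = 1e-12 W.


W / W_ref = 76.5435 / 1e-12 = 7.65435e+13
Lw = 10 * log10(7.65435e+13) = 138.84 dB


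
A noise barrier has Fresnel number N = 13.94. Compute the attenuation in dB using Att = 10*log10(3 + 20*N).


3 + 20*N = 3 + 20*13.94 = 281.8
Att = 10*log10(281.8) = 24.499 dB


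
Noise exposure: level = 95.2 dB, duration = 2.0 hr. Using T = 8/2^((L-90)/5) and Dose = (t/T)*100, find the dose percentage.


T_allowed = 8 / 2^((95.2 - 90)/5) = 3.89062 hr
Dose = 2.0 / 3.89062 * 100 = 51.406 %


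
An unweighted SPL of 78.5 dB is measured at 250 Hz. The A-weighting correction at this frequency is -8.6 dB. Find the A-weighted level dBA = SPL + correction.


A-weighting table: 250 Hz -> -8.6 dB correction
SPL_A = SPL + correction = 78.5 + (-8.6) = 69.9 dBA


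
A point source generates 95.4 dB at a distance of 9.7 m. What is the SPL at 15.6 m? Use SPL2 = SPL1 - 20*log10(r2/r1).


r2/r1 = 15.6/9.7 = 1.60825
Correction = 20*log10(1.60825) = 4.12707 dB
SPL2 = 95.4 - 4.12707 = 91.273 dB


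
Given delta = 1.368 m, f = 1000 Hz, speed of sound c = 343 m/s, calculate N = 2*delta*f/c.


N = 2*delta*f/c = 2*delta/lambda, where lambda = c/f
lambda = 343 / 1000 = 0.343 m
N = 2 * 1.368 / 0.343 = 7.9767


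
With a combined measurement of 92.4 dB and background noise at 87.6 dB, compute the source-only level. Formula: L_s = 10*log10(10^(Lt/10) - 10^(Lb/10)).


10^(92.4/10) = 1.7378e+09
10^(87.6/10) = 5.7544e+08
Difference = 1.7378e+09 - 5.7544e+08 = 1.16236e+09
L_source = 10*log10(1.16236e+09) = 90.653 dB


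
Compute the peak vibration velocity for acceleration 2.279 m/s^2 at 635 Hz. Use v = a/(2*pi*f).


omega = 2*pi*f = 2*pi*635 = 3989.82 rad/s
v = a / omega = 2.279 / 3989.82 = 0.0005712 m/s


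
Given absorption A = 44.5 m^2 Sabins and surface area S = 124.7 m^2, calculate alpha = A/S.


Absorption coefficient = absorbed power / incident power
alpha = A / S = 44.5 / 124.7 = 0.35686


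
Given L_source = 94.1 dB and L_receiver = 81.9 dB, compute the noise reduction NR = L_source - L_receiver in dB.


NR = L_source - L_receiver (difference between source and receiving room levels)
NR = 94.1 - 81.9 = 12.2 dB


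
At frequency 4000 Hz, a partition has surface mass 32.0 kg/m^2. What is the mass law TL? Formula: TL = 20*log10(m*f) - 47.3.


m * f = 32.0 * 4000 = 128000
20*log10(128000) = 102.144 dB
TL = 102.144 - 47.3 = 54.844 dB


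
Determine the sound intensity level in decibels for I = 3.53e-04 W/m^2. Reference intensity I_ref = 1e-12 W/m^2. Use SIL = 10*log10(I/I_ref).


I / I_ref = 3.53e-04 / 1e-12 = 3.53e+08
SIL = 10 * log10(3.53e+08) = 85.478 dB


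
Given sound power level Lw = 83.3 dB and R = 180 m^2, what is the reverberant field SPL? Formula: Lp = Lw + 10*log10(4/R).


4/R = 4/180 = 0.0222222
Lp = 83.3 + 10*log10(0.0222222) = 66.768 dB


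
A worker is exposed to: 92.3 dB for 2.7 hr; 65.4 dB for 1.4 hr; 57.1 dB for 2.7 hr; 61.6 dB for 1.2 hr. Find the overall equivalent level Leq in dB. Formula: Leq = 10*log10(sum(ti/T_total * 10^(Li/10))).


T_total = 2.7 + 1.4 + 2.7 + 1.2 = 8.0 hr
(2.7/8.0) * 10^(92.3/10) = 5.73157e+08
(1.4/8.0) * 10^(65.4/10) = 606789
(2.7/8.0) * 10^(57.1/10) = 173091
(1.2/8.0) * 10^(61.6/10) = 216816
Sum = 5.73157e+08 + 606789 + 173091 + 216816 = 5.74154e+08
Leq = 10*log10(5.74154e+08) = 87.59 dB


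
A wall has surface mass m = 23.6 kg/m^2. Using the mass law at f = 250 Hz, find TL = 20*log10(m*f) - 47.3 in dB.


m * f = 23.6 * 250 = 5900
20*log10(5900) = 75.417 dB
TL = 75.417 - 47.3 = 28.117 dB


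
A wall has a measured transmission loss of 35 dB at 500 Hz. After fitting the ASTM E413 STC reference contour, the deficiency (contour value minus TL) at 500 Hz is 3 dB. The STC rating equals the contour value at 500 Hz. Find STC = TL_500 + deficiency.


By ASTM E413, STC = value of the fitted reference contour at 500 Hz.
Contour value at 500 Hz = TL_500 + deficiency = 35 + 3 = 38
STC = 38


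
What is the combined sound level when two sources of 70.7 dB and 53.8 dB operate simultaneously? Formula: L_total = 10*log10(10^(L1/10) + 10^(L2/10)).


10^(70.7/10) = 1.1749e+07
10^(53.8/10) = 239883
Sum = 1.1749e+07 + 239883 = 1.19889e+07
L_total = 10*log10(1.19889e+07) = 70.788 dB


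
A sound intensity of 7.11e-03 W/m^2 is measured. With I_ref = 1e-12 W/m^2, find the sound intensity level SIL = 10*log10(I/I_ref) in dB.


I / I_ref = 7.11e-03 / 1e-12 = 7.11e+09
SIL = 10 * log10(7.11e+09) = 98.519 dB


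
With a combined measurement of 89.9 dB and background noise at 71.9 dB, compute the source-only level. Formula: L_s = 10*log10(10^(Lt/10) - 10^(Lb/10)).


10^(89.9/10) = 9.77237e+08
10^(71.9/10) = 1.54882e+07
Difference = 9.77237e+08 - 1.54882e+07 = 9.61749e+08
L_source = 10*log10(9.61749e+08) = 89.831 dB


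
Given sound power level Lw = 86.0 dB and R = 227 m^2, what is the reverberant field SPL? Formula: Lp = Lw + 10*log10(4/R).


4/R = 4/227 = 0.0176211
Lp = 86.0 + 10*log10(0.0176211) = 68.46 dB


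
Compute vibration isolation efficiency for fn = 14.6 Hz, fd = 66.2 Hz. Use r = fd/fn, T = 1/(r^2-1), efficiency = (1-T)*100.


r = 66.2 / 14.6 = 4.53425
r^2 - 1 = 4.53425^2 - 1 = 19.5594
T = 1/19.5594 = 0.0511263
Efficiency = (1 - 0.0511263)*100 = 94.887 %


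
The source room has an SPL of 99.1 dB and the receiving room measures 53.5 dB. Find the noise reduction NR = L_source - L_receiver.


NR = L_source - L_receiver (difference between source and receiving room levels)
NR = 99.1 - 53.5 = 45.6 dB


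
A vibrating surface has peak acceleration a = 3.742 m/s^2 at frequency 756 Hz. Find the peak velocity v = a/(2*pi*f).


omega = 2*pi*f = 2*pi*756 = 4750.09 rad/s
v = a / omega = 3.742 / 4750.09 = 0.00078777 m/s


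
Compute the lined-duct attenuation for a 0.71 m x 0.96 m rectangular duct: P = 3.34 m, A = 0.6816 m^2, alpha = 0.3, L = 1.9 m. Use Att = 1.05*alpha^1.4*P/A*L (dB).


alpha^1.4 = 0.3^1.4 = 0.18534
Attenuation rate = 1.05 * alpha^1.4 * P / A
= 1.05 * 0.18534 * 3.34 / 0.6816 = 0.95362 dB/m
Total Att = 0.95362 * 1.9 = 1.8119 dB


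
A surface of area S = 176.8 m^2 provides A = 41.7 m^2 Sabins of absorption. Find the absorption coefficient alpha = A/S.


Absorption coefficient = absorbed power / incident power
alpha = A / S = 41.7 / 176.8 = 0.23586


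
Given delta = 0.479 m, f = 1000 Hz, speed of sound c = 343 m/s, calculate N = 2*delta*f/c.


N = 2*delta*f/c = 2*delta/lambda, where lambda = c/f
lambda = 343 / 1000 = 0.343 m
N = 2 * 0.479 / 0.343 = 2.793


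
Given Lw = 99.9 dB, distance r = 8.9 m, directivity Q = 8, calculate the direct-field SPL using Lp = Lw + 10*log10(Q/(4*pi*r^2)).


4*pi*r^2 = 4*pi*8.9^2 = 995.382 m^2
Q / (4*pi*r^2) = 8 / 995.382 = 0.00803712
Lp = 99.9 + 10*log10(0.00803712) = 78.951 dB


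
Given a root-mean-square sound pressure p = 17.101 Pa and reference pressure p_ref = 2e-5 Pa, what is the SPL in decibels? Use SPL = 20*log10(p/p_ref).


p / p_ref = 17.101 / 2e-5 = 855050
SPL = 20 * log10(855050) = 118.64 dB


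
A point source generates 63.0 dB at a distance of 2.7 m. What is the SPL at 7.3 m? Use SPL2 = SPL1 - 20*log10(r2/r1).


r2/r1 = 7.3/2.7 = 2.7037
Correction = 20*log10(2.7037) = 8.63917 dB
SPL2 = 63.0 - 8.63917 = 54.361 dB


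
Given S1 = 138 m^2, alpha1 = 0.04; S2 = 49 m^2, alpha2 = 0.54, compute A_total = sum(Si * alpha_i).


138 * 0.04 = 5.52
49 * 0.54 = 26.46
A_total = 5.52 + 26.46 = 31.98 m^2


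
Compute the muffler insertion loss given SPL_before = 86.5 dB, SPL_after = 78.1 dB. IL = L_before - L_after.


Insertion loss = SPL without muffler - SPL with muffler
IL = 86.5 - 78.1 = 8.4 dB


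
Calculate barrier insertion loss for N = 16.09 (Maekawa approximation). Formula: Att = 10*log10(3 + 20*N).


3 + 20*N = 3 + 20*16.09 = 324.8
Att = 10*log10(324.8) = 25.116 dB


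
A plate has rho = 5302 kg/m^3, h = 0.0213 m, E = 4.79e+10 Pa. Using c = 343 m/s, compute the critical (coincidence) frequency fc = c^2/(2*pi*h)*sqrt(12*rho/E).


12*rho/E = 12*5302/4.79e+10 = 1.32827e-06
sqrt(12*rho/E) = sqrt(1.32827e-06) = 0.00115251
c^2/(2*pi*h) = 343^2/(2*pi*0.0213) = 879081
fc = 879081 * 0.00115251 = 1013.1 Hz


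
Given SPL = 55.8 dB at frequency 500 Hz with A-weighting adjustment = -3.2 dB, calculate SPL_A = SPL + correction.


A-weighting table: 500 Hz -> -3.2 dB correction
SPL_A = SPL + correction = 55.8 + (-3.2) = 52.6 dBA


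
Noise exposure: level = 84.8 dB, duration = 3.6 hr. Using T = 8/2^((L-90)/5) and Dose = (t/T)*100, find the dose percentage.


T_allowed = 8 / 2^((84.8 - 90)/5) = 16.4498 hr
Dose = 3.6 / 16.4498 * 100 = 21.885 %


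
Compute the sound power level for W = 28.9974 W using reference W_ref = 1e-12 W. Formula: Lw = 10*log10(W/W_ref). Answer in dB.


W / W_ref = 28.9974 / 1e-12 = 2.89974e+13
Lw = 10 * log10(2.89974e+13) = 134.62 dB


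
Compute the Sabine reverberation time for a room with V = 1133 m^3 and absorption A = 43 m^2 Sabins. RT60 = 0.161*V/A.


RT60 = 0.161 * 1133 / 43 = 4.2422 s


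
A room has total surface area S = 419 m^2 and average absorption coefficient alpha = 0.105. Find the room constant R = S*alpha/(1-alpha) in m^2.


R = 419 * 0.105 / (1 - 0.105) = 49.156 m^2


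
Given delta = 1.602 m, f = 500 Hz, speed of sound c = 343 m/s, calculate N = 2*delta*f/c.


N = 2*delta*f/c = 2*delta/lambda, where lambda = c/f
lambda = 343 / 500 = 0.686 m
N = 2 * 1.602 / 0.686 = 4.6706


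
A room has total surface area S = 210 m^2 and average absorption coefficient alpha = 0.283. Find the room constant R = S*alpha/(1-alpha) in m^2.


R = 210 * 0.283 / (1 - 0.283) = 82.887 m^2


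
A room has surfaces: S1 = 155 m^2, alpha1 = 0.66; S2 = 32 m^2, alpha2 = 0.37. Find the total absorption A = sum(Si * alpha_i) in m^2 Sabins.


155 * 0.66 = 102.3
32 * 0.37 = 11.84
A_total = 102.3 + 11.84 = 114.14 m^2


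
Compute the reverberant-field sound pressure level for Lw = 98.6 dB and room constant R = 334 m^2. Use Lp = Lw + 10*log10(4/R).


4/R = 4/334 = 0.011976
Lp = 98.6 + 10*log10(0.011976) = 79.383 dB


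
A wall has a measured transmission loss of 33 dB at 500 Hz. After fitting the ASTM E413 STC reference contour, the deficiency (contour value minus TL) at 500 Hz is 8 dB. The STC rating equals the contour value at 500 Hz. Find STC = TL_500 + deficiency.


By ASTM E413, STC = value of the fitted reference contour at 500 Hz.
Contour value at 500 Hz = TL_500 + deficiency = 33 + 8 = 41
STC = 41


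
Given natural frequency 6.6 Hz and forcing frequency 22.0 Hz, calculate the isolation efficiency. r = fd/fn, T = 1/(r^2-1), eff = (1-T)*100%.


r = 22.0 / 6.6 = 3.33333
r^2 - 1 = 3.33333^2 - 1 = 10.1111
T = 1/10.1111 = 0.0989012
Efficiency = (1 - 0.0989012)*100 = 90.11 %


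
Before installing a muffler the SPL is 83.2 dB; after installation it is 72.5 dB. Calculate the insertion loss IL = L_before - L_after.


Insertion loss = SPL without muffler - SPL with muffler
IL = 83.2 - 72.5 = 10.7 dB


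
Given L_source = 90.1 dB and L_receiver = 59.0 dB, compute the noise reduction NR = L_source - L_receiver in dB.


NR = L_source - L_receiver (difference between source and receiving room levels)
NR = 90.1 - 59.0 = 31.1 dB


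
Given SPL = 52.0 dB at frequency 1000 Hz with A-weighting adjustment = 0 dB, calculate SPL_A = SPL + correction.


A-weighting table: 1000 Hz -> 0 dB correction
SPL_A = SPL + correction = 52.0 + (0) = 52 dBA


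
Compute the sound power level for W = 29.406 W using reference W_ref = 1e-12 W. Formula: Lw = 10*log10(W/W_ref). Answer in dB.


W / W_ref = 29.406 / 1e-12 = 2.9406e+13
Lw = 10 * log10(2.9406e+13) = 134.68 dB


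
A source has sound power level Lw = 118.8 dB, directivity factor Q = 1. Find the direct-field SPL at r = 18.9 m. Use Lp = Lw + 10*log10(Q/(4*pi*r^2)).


4*pi*r^2 = 4*pi*18.9^2 = 4488.83 m^2
Q / (4*pi*r^2) = 1 / 4488.83 = 0.000222775
Lp = 118.8 + 10*log10(0.000222775) = 82.279 dB


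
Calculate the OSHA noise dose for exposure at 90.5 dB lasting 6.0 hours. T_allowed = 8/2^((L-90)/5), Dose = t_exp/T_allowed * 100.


T_allowed = 8 / 2^((90.5 - 90)/5) = 7.46426 hr
Dose = 6.0 / 7.46426 * 100 = 80.383 %


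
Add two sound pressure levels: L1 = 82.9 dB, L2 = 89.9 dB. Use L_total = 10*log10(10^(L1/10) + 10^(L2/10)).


10^(82.9/10) = 1.94984e+08
10^(89.9/10) = 9.77237e+08
Sum = 1.94984e+08 + 9.77237e+08 = 1.17222e+09
L_total = 10*log10(1.17222e+09) = 90.69 dB


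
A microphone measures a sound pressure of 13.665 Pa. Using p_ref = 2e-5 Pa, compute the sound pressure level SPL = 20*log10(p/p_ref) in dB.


p / p_ref = 13.665 / 2e-5 = 683250
SPL = 20 * log10(683250) = 116.69 dB


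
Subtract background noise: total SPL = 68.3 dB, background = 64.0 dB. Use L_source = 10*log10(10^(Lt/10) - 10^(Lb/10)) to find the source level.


10^(68.3/10) = 6.76083e+06
10^(64.0/10) = 2.51189e+06
Difference = 6.76083e+06 - 2.51189e+06 = 4.24894e+06
L_source = 10*log10(4.24894e+06) = 66.283 dB


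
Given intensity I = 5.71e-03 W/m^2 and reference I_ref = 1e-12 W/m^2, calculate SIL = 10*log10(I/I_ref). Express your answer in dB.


I / I_ref = 5.71e-03 / 1e-12 = 5.71e+09
SIL = 10 * log10(5.71e+09) = 97.566 dB


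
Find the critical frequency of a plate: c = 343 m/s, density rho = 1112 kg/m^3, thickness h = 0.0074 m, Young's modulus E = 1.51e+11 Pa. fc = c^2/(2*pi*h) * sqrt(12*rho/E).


12*rho/E = 12*1112/1.51e+11 = 8.83709e-08
sqrt(12*rho/E) = sqrt(8.83709e-08) = 0.000297272
c^2/(2*pi*h) = 343^2/(2*pi*0.0074) = 2.53033e+06
fc = 2.53033e+06 * 0.000297272 = 752.2 Hz


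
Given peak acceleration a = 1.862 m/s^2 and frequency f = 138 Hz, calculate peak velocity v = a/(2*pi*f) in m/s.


omega = 2*pi*f = 2*pi*138 = 867.08 rad/s
v = a / omega = 1.862 / 867.08 = 0.0021474 m/s


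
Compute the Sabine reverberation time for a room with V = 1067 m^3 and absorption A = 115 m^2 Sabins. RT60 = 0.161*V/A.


RT60 = 0.161 * 1067 / 115 = 1.4938 s


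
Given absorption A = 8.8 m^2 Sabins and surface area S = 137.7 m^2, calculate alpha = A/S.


Absorption coefficient = absorbed power / incident power
alpha = A / S = 8.8 / 137.7 = 0.063907


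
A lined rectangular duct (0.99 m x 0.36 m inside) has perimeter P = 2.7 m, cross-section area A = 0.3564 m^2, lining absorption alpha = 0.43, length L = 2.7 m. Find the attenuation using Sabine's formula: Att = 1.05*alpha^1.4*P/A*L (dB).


alpha^1.4 = 0.43^1.4 = 0.3068
Attenuation rate = 1.05 * alpha^1.4 * P / A
= 1.05 * 0.3068 * 2.7 / 0.3564 = 2.44045 dB/m
Total Att = 2.44045 * 2.7 = 6.5892 dB


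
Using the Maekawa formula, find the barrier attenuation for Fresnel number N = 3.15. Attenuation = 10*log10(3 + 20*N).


3 + 20*N = 3 + 20*3.15 = 66
Att = 10*log10(66) = 18.195 dB


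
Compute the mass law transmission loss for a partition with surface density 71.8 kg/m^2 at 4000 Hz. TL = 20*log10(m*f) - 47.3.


m * f = 71.8 * 4000 = 287200
20*log10(287200) = 109.164 dB
TL = 109.164 - 47.3 = 61.864 dB


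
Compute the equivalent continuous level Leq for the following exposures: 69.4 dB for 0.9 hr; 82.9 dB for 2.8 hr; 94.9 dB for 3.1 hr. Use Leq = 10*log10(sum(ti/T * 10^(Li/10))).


T_total = 0.9 + 2.8 + 3.1 = 6.8 hr
(0.9/6.8) * 10^(69.4/10) = 1.15275e+06
(2.8/6.8) * 10^(82.9/10) = 8.02877e+07
(3.1/6.8) * 10^(94.9/10) = 1.40881e+09
Sum = 1.15275e+06 + 8.02877e+07 + 1.40881e+09 = 1.49025e+09
Leq = 10*log10(1.49025e+09) = 91.733 dB


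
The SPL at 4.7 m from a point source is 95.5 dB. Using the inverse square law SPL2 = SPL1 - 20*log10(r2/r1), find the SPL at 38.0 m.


r2/r1 = 38.0/4.7 = 8.08511
Correction = 20*log10(8.08511) = 18.1537 dB
SPL2 = 95.5 - 18.1537 = 77.346 dB


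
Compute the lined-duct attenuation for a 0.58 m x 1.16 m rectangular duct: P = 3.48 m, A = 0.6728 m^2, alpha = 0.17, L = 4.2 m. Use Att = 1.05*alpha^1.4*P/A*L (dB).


alpha^1.4 = 0.17^1.4 = 0.0836813
Attenuation rate = 1.05 * alpha^1.4 * P / A
= 1.05 * 0.0836813 * 3.48 / 0.6728 = 0.454476 dB/m
Total Att = 0.454476 * 4.2 = 1.9088 dB


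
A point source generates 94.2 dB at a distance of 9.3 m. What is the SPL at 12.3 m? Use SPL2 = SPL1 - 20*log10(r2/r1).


r2/r1 = 12.3/9.3 = 1.32258
Correction = 20*log10(1.32258) = 2.42844 dB
SPL2 = 94.2 - 2.42844 = 91.772 dB


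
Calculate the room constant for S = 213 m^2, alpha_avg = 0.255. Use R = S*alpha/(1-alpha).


R = 213 * 0.255 / (1 - 0.255) = 72.906 m^2


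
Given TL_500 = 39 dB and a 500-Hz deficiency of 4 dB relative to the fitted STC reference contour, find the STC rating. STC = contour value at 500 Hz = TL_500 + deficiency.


By ASTM E413, STC = value of the fitted reference contour at 500 Hz.
Contour value at 500 Hz = TL_500 + deficiency = 39 + 4 = 43
STC = 43


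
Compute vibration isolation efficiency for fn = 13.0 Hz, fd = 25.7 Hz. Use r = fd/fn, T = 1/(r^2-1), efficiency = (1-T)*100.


r = 25.7 / 13.0 = 1.97692
r^2 - 1 = 1.97692^2 - 1 = 2.90821
T = 1/2.90821 = 0.343854
Efficiency = (1 - 0.343854)*100 = 65.615 %


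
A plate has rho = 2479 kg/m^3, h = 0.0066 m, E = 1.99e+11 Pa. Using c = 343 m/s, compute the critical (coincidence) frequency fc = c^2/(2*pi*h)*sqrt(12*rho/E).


12*rho/E = 12*2479/1.99e+11 = 1.49487e-07
sqrt(12*rho/E) = sqrt(1.49487e-07) = 0.000386635
c^2/(2*pi*h) = 343^2/(2*pi*0.0066) = 2.83703e+06
fc = 2.83703e+06 * 0.000386635 = 1096.9 Hz


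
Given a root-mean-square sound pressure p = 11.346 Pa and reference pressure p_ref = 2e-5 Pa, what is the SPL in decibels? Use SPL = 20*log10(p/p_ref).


p / p_ref = 11.346 / 2e-5 = 567300
SPL = 20 * log10(567300) = 115.08 dB


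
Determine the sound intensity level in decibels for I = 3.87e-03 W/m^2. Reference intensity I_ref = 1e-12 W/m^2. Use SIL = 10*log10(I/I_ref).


I / I_ref = 3.87e-03 / 1e-12 = 3.87e+09
SIL = 10 * log10(3.87e+09) = 95.877 dB


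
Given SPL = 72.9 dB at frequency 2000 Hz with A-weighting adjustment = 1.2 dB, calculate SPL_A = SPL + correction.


A-weighting table: 2000 Hz -> 1.2 dB correction
SPL_A = SPL + correction = 72.9 + (1.2) = 74.1 dBA


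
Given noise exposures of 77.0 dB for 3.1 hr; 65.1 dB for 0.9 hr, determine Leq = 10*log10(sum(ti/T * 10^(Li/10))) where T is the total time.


T_total = 3.1 + 0.9 = 4.0 hr
(3.1/4.0) * 10^(77.0/10) = 3.8842e+07
(0.9/4.0) * 10^(65.1/10) = 728086
Sum = 3.8842e+07 + 728086 = 3.95701e+07
Leq = 10*log10(3.95701e+07) = 75.974 dB


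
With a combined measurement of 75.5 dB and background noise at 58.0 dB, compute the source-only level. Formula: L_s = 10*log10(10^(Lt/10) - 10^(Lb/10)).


10^(75.5/10) = 3.54813e+07
10^(58.0/10) = 630957
Difference = 3.54813e+07 - 630957 = 3.48503e+07
L_source = 10*log10(3.48503e+07) = 75.422 dB


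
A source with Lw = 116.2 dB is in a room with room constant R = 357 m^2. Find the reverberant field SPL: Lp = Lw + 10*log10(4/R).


4/R = 4/357 = 0.0112045
Lp = 116.2 + 10*log10(0.0112045) = 96.694 dB


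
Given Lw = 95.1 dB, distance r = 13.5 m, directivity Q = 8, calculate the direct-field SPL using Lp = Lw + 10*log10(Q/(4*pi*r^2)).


4*pi*r^2 = 4*pi*13.5^2 = 2290.22 m^2
Q / (4*pi*r^2) = 8 / 2290.22 = 0.00349311
Lp = 95.1 + 10*log10(0.00349311) = 70.532 dB


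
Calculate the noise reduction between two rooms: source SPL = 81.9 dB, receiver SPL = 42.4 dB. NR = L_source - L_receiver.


NR = L_source - L_receiver (difference between source and receiving room levels)
NR = 81.9 - 42.4 = 39.5 dB


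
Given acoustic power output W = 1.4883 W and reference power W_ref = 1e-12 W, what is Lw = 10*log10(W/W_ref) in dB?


W / W_ref = 1.4883 / 1e-12 = 1.4883e+12
Lw = 10 * log10(1.4883e+12) = 121.73 dB


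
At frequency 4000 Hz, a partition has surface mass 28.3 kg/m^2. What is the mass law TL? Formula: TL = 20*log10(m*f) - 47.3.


m * f = 28.3 * 4000 = 113200
20*log10(113200) = 101.077 dB
TL = 101.077 - 47.3 = 53.777 dB


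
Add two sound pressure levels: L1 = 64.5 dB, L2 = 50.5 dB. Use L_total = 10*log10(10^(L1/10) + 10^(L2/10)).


10^(64.5/10) = 2.81838e+06
10^(50.5/10) = 112202
Sum = 2.81838e+06 + 112202 = 2.93058e+06
L_total = 10*log10(2.93058e+06) = 64.67 dB


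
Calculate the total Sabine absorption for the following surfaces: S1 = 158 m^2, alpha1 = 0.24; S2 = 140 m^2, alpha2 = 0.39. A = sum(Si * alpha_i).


158 * 0.24 = 37.92
140 * 0.39 = 54.6
A_total = 37.92 + 54.6 = 92.52 m^2


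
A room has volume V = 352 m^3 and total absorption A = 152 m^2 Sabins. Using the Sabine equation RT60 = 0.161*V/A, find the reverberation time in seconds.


RT60 = 0.161 * 352 / 152 = 0.37284 s


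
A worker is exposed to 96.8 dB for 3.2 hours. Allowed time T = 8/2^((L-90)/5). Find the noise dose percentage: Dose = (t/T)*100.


T_allowed = 8 / 2^((96.8 - 90)/5) = 3.11666 hr
Dose = 3.2 / 3.11666 * 100 = 102.67 %


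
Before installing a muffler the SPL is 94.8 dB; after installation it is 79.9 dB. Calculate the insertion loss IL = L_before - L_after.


Insertion loss = SPL without muffler - SPL with muffler
IL = 94.8 - 79.9 = 14.9 dB


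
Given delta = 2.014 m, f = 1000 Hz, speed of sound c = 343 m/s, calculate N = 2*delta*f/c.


N = 2*delta*f/c = 2*delta/lambda, where lambda = c/f
lambda = 343 / 1000 = 0.343 m
N = 2 * 2.014 / 0.343 = 11.743


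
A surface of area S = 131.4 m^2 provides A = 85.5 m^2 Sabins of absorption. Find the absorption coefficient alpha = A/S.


Absorption coefficient = absorbed power / incident power
alpha = A / S = 85.5 / 131.4 = 0.65068


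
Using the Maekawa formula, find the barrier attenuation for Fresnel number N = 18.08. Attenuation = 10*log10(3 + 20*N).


3 + 20*N = 3 + 20*18.08 = 364.6
Att = 10*log10(364.6) = 25.618 dB


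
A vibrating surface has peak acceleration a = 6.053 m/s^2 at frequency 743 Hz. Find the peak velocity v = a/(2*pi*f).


omega = 2*pi*f = 2*pi*743 = 4668.41 rad/s
v = a / omega = 6.053 / 4668.41 = 0.0012966 m/s


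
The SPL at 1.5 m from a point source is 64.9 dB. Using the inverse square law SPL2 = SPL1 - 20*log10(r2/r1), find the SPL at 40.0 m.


r2/r1 = 40.0/1.5 = 26.6667
Correction = 20*log10(26.6667) = 28.5194 dB
SPL2 = 64.9 - 28.5194 = 36.381 dB


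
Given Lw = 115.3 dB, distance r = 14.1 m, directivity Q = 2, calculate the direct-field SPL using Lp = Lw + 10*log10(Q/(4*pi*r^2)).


4*pi*r^2 = 4*pi*14.1^2 = 2498.32 m^2
Q / (4*pi*r^2) = 2 / 2498.32 = 0.000800538
Lp = 115.3 + 10*log10(0.000800538) = 84.334 dB


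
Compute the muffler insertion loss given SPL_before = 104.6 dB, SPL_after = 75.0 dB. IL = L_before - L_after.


Insertion loss = SPL without muffler - SPL with muffler
IL = 104.6 - 75.0 = 29.6 dB


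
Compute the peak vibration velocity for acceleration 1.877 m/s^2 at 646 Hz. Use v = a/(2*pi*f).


omega = 2*pi*f = 2*pi*646 = 4058.94 rad/s
v = a / omega = 1.877 / 4058.94 = 0.00046244 m/s


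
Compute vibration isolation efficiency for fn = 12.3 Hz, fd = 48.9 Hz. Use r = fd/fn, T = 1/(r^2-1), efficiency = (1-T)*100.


r = 48.9 / 12.3 = 3.97561
r^2 - 1 = 3.97561^2 - 1 = 14.8055
T = 1/14.8055 = 0.0675425
Efficiency = (1 - 0.0675425)*100 = 93.246 %


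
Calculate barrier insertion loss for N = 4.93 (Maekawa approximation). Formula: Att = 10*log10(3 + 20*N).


3 + 20*N = 3 + 20*4.93 = 101.6
Att = 10*log10(101.6) = 20.069 dB


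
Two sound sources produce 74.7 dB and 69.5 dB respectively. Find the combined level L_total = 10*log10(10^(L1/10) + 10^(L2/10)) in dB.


10^(74.7/10) = 2.95121e+07
10^(69.5/10) = 8.91251e+06
Sum = 2.95121e+07 + 8.91251e+06 = 3.84246e+07
L_total = 10*log10(3.84246e+07) = 75.846 dB


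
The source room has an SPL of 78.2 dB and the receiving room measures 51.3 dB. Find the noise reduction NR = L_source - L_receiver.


NR = L_source - L_receiver (difference between source and receiving room levels)
NR = 78.2 - 51.3 = 26.9 dB


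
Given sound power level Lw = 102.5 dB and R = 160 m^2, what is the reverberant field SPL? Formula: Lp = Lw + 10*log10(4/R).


4/R = 4/160 = 0.025
Lp = 102.5 + 10*log10(0.025) = 86.479 dB


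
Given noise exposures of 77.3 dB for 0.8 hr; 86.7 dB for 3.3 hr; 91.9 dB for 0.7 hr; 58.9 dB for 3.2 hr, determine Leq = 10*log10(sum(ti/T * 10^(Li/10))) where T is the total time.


T_total = 0.8 + 3.3 + 0.7 + 3.2 = 8.0 hr
(0.8/8.0) * 10^(77.3/10) = 5.37032e+06
(3.3/8.0) * 10^(86.7/10) = 1.92941e+08
(0.7/8.0) * 10^(91.9/10) = 1.35521e+08
(3.2/8.0) * 10^(58.9/10) = 310499
Sum = 5.37032e+06 + 1.92941e+08 + 1.35521e+08 + 310499 = 3.34143e+08
Leq = 10*log10(3.34143e+08) = 85.239 dB


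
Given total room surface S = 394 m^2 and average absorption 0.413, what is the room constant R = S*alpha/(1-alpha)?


R = 394 * 0.413 / (1 - 0.413) = 277.21 m^2


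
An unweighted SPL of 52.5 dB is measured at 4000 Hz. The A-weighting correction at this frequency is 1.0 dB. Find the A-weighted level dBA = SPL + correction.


A-weighting table: 4000 Hz -> 1.0 dB correction
SPL_A = SPL + correction = 52.5 + (1.0) = 53.5 dBA


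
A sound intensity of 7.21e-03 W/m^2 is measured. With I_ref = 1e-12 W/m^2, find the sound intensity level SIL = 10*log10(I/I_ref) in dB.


I / I_ref = 7.21e-03 / 1e-12 = 7.21e+09
SIL = 10 * log10(7.21e+09) = 98.579 dB


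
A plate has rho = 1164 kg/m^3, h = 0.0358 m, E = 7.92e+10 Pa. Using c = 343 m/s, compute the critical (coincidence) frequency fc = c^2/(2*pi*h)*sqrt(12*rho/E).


12*rho/E = 12*1164/7.92e+10 = 1.76364e-07
sqrt(12*rho/E) = sqrt(1.76364e-07) = 0.000419957
c^2/(2*pi*h) = 343^2/(2*pi*0.0358) = 523028
fc = 523028 * 0.000419957 = 219.65 Hz


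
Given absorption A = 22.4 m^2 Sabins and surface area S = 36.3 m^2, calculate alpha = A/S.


Absorption coefficient = absorbed power / incident power
alpha = A / S = 22.4 / 36.3 = 0.61708


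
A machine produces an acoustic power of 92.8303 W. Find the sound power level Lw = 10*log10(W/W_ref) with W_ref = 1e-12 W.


W / W_ref = 92.8303 / 1e-12 = 9.28303e+13
Lw = 10 * log10(9.28303e+13) = 139.68 dB


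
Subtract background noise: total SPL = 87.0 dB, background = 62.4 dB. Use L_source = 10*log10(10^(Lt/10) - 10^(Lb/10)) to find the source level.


10^(87.0/10) = 5.01187e+08
10^(62.4/10) = 1.7378e+06
Difference = 5.01187e+08 - 1.7378e+06 = 4.99449e+08
L_source = 10*log10(4.99449e+08) = 86.985 dB


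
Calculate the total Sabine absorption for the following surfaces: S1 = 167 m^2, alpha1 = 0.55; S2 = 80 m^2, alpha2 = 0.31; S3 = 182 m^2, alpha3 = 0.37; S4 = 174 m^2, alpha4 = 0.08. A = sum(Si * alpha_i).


167 * 0.55 = 91.85
80 * 0.31 = 24.8
182 * 0.37 = 67.34
174 * 0.08 = 13.92
A_total = 91.85 + 24.8 + 67.34 + 13.92 = 197.91 m^2


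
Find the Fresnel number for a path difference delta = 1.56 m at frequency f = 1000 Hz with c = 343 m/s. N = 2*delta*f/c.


N = 2*delta*f/c = 2*delta/lambda, where lambda = c/f
lambda = 343 / 1000 = 0.343 m
N = 2 * 1.56 / 0.343 = 9.0962


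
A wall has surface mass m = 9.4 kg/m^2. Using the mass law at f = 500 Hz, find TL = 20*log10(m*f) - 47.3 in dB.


m * f = 9.4 * 500 = 4700
20*log10(4700) = 73.442 dB
TL = 73.442 - 47.3 = 26.142 dB


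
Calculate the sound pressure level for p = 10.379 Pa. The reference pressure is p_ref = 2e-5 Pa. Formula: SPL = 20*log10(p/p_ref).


p / p_ref = 10.379 / 2e-5 = 518950
SPL = 20 * log10(518950) = 114.3 dB


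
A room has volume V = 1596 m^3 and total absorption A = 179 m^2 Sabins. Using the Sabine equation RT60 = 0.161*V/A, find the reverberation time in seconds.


RT60 = 0.161 * 1596 / 179 = 1.4355 s


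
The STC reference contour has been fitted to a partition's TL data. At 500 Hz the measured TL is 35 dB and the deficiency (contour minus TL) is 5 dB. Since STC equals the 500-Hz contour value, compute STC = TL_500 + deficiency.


By ASTM E413, STC = value of the fitted reference contour at 500 Hz.
Contour value at 500 Hz = TL_500 + deficiency = 35 + 5 = 40
STC = 40


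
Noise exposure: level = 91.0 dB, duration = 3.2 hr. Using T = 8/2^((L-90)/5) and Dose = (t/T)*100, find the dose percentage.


T_allowed = 8 / 2^((91.0 - 90)/5) = 6.9644 hr
Dose = 3.2 / 6.9644 * 100 = 45.948 %


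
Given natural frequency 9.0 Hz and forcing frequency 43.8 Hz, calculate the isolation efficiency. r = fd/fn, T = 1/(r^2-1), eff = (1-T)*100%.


r = 43.8 / 9.0 = 4.86667
r^2 - 1 = 4.86667^2 - 1 = 22.6845
T = 1/22.6845 = 0.044083
Efficiency = (1 - 0.044083)*100 = 95.592 %


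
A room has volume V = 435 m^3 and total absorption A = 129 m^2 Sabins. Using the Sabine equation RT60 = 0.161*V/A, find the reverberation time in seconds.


RT60 = 0.161 * 435 / 129 = 0.54291 s


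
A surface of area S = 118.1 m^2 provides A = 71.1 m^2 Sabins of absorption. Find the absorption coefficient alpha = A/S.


Absorption coefficient = absorbed power / incident power
alpha = A / S = 71.1 / 118.1 = 0.60203


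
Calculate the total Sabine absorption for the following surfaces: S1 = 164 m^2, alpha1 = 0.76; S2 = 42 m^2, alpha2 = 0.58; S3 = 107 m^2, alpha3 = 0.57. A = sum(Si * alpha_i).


164 * 0.76 = 124.64
42 * 0.58 = 24.36
107 * 0.57 = 60.99
A_total = 124.64 + 24.36 + 60.99 = 209.99 m^2


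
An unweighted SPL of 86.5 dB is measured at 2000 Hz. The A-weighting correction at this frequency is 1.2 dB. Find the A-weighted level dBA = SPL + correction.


A-weighting table: 2000 Hz -> 1.2 dB correction
SPL_A = SPL + correction = 86.5 + (1.2) = 87.7 dBA


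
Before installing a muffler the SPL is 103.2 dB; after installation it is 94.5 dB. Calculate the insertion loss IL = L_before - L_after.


Insertion loss = SPL without muffler - SPL with muffler
IL = 103.2 - 94.5 = 8.7 dB


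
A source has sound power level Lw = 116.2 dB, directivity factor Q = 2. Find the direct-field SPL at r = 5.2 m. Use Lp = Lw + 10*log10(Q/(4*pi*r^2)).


4*pi*r^2 = 4*pi*5.2^2 = 339.795 m^2
Q / (4*pi*r^2) = 2 / 339.795 = 0.0058859
Lp = 116.2 + 10*log10(0.0058859) = 93.898 dB


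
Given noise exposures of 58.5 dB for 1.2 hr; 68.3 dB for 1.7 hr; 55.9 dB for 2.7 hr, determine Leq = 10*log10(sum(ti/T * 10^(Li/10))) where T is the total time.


T_total = 1.2 + 1.7 + 2.7 = 5.6 hr
(1.2/5.6) * 10^(58.5/10) = 151703
(1.7/5.6) * 10^(68.3/10) = 2.05239e+06
(2.7/5.6) * 10^(55.9/10) = 187575
Sum = 151703 + 2.05239e+06 + 187575 = 2.39167e+06
Leq = 10*log10(2.39167e+06) = 63.787 dB


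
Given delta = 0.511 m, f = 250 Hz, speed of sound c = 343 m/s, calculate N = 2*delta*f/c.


N = 2*delta*f/c = 2*delta/lambda, where lambda = c/f
lambda = 343 / 250 = 1.372 m
N = 2 * 0.511 / 1.372 = 0.7449


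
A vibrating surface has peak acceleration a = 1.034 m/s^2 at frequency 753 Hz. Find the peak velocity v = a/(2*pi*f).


omega = 2*pi*f = 2*pi*753 = 4731.24 rad/s
v = a / omega = 1.034 / 4731.24 = 0.00021855 m/s


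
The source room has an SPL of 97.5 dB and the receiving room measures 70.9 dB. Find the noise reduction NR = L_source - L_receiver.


NR = L_source - L_receiver (difference between source and receiving room levels)
NR = 97.5 - 70.9 = 26.6 dB


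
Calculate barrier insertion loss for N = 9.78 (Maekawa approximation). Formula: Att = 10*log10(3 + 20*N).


3 + 20*N = 3 + 20*9.78 = 198.6
Att = 10*log10(198.6) = 22.98 dB


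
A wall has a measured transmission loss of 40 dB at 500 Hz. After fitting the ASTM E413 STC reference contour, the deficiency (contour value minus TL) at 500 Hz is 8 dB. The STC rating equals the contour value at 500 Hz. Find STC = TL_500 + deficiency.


By ASTM E413, STC = value of the fitted reference contour at 500 Hz.
Contour value at 500 Hz = TL_500 + deficiency = 40 + 8 = 48
STC = 48


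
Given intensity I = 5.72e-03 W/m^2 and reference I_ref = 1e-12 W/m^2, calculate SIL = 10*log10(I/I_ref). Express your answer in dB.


I / I_ref = 5.72e-03 / 1e-12 = 5.72e+09
SIL = 10 * log10(5.72e+09) = 97.574 dB


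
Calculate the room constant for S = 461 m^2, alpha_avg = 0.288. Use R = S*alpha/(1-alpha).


R = 461 * 0.288 / (1 - 0.288) = 186.47 m^2


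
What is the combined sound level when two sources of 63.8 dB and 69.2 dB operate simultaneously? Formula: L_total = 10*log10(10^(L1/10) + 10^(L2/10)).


10^(63.8/10) = 2.39883e+06
10^(69.2/10) = 8.31764e+06
Sum = 2.39883e+06 + 8.31764e+06 = 1.07165e+07
L_total = 10*log10(1.07165e+07) = 70.301 dB


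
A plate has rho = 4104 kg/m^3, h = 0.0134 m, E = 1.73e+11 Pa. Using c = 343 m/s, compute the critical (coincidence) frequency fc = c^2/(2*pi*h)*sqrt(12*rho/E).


12*rho/E = 12*4104/1.73e+11 = 2.84671e-07
sqrt(12*rho/E) = sqrt(2.84671e-07) = 0.000533546
c^2/(2*pi*h) = 343^2/(2*pi*0.0134) = 1.39734e+06
fc = 1.39734e+06 * 0.000533546 = 745.55 Hz


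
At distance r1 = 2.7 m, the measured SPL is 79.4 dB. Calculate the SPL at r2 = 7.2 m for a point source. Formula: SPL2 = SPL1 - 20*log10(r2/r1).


r2/r1 = 7.2/2.7 = 2.66667
Correction = 20*log10(2.66667) = 8.51939 dB
SPL2 = 79.4 - 8.51939 = 70.881 dB


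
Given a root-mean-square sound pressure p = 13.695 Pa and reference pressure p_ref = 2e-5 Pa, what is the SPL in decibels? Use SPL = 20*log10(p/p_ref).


p / p_ref = 13.695 / 2e-5 = 684750
SPL = 20 * log10(684750) = 116.71 dB
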